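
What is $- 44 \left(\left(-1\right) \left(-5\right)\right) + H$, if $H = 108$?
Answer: $-112$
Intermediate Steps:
$- 44 \left(\left(-1\right) \left(-5\right)\right) + H = - 44 \left(\left(-1\right) \left(-5\right)\right) + 108 = \left(-44\right) 5 + 108 = -220 + 108 = -112$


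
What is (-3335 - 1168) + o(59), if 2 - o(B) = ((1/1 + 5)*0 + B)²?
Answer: -7982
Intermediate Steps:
o(B) = 2 - B² (o(B) = 2 - ((1/1 + 5)*0 + B)² = 2 - ((1 + 5)*0 + B)² = 2 - (6*0 + B)² = 2 - (0 + B)² = 2 - B²)
(-3335 - 1168) + o(59) = (-3335 - 1168) + (2 - 1*59²) = -4503 + (2 - 1*3481) = -4503 + (2 - 3481) = -4503 - 3479 = -7982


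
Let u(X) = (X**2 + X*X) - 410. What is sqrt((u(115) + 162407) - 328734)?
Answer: 7*I*sqrt(2863) ≈ 374.55*I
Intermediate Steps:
u(X) = -410 + 2*X**2 (u(X) = (X**2 + X**2) - 410 = 2*X**2 - 410 = -410 + 2*X**2)
sqrt((u(115) + 162407) - 328734) = sqrt(((-410 + 2*115**2) + 162407) - 328734) = sqrt(((-410 + 2*13225) + 162407) - 328734) = sqrt(((-410 + 26450) + 162407) - 328734) = sqrt((26040 + 162407) - 328734) = sqrt(188447 - 328734) = sqrt(-140287) = 7*I*sqrt(2863)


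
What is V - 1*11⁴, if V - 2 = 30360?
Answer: 15721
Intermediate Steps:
V = 30362 (V = 2 + 30360 = 30362)
V - 1*11⁴ = 30362 - 1*11⁴ = 30362 - 1*14641 = 30362 - 14641 = 15721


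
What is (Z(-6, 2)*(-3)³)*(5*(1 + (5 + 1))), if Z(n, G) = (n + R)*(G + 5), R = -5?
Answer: 72765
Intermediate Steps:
Z(n, G) = (-5 + n)*(5 + G) (Z(n, G) = (n - 5)*(G + 5) = (-5 + n)*(5 + G))
(Z(-6, 2)*(-3)³)*(5*(1 + (5 + 1))) = ((-25 - 5*2 + 5*(-6) + 2*(-6))*(-3)³)*(5*(1 + (5 + 1))) = ((-25 - 10 - 30 - 12)*(-27))*(5*(1 + 6)) = (-77*(-27))*(5*7) = 2079*35 = 72765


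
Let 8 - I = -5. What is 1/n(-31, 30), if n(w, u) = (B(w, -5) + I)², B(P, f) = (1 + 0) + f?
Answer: 1/81 ≈ 0.012346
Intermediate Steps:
I = 13 (I = 8 - 1*(-5) = 8 + 5 = 13)
B(P, f) = 1 + f
n(w, u) = 81 (n(w, u) = ((1 - 5) + 13)² = (-4 + 13)² = 9² = 81)
1/n(-31, 30) = 1/81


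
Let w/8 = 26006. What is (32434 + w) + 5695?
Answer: 246177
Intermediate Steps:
w = 208048 (w = 8*26006 = 208048)
(32434 + w) + 5695 = (32434 + 208048) + 5695 = 240482 + 5695 = 246177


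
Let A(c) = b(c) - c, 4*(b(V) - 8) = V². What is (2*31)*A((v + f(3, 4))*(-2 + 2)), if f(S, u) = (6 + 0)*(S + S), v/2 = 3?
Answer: 496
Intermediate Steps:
v = 6 (v = 2*3 = 6)
f(S, u) = 12*S (f(S, u) = 6*(2*S) = 12*S)
b(V) = 8 + V²/4
A(c) = 8 - c + c²/4 (A(c) = (8 + c²/4) - c = 8 - c + c²/4)
(2*31)*A((v + f(3, 4))*(-2 + 2)) = (2*31)*(8 - (6 + 12*3)*(-2 + 2) + ((6 + 12*3)*(-2 + 2))²/4) = 62*(8 - (6 + 36)*0 + ((6 + 36)*0)²/4) = 62*(8 - 42*0 + (42*0)²/4) = 62*(8 - 1*0 + (¼)*0²) = 62*(8 + 0 + (¼)*0) = 62*(8 + 0 + 0) = 62*8 = 496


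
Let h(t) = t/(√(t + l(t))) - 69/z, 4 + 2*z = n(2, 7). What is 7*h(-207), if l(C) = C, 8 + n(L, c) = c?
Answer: 966/5 + 21*I*√46/2 ≈ 193.2 + 71.214*I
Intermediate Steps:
n(L, c) = -8 + c
z = -5/2 (z = -2 + (-8 + 7)/2 = -2 + (½)*(-1) = -2 - ½ = -5/2 ≈ -2.5000)
h(t) = 138/5 + √2*√t/2 (h(t) = t/(√(t + t)) - 69/(-5/2) = t/(√(2*t)) - 69*(-⅖) = t/((√2*√t)) + 138/5 = t*(√2/(2*√t)) + 138/5 = √2*√t/2 + 138/5 = 138/5 + √2*√t/2)
7*h(-207) = 7*(138/5 + √2*√(-207)/2) = 7*(138/5 + √2*(3*I*√23)/2) = 7*(138/5 + 3*I*√46/2) = 966/5 + 21*I*√46/2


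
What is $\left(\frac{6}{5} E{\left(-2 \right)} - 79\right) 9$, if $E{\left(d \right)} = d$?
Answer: $- \frac{3663}{5} \approx -732.6$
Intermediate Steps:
$\left(\frac{6}{5} E{\left(-2 \right)} - 79\right) 9 = \left(\frac{6}{5} \left(-2\right) - 79\right) 9 = \left(- \frac{12}{5} - 79\right) 9 = \left(- \frac{407}{5}\right) 9 = - \frac{3663}{5}$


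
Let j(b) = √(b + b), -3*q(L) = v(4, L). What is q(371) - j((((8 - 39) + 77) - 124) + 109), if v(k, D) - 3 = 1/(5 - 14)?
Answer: -26/27 - √62 ≈ -8.8370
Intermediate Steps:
v(k, D) = 26/9 (v(k, D) = 3 + 1/(5 - 14) = 3 + 1/(-9) = 3 - ⅑ = 26/9)
q(L) = -26/27 (q(L) = -⅓*26/9 = -26/27)
j(b) = √2*√b (j(b) = √(2*b) = √2*√b)
q(371) - j((((8 - 39) + 77) - 124) + 109) = -26/27 - √2*√((((8 - 39) + 77) - 124) + 109) = -26/27 - √2*√(((-31 + 77) - 124) + 109) = -26/27 - √2*√((46 - 124) + 109) = -26/27 - √2*√(-78 + 109) = -26/27 - √2*√31 = -26/27 - √62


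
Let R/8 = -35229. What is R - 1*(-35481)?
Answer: -246351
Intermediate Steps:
R = -281832 (R = 8*(-35229) = -281832)
R - 1*(-35481) = -281832 - 1*(-35481) = -281832 + 35481 = -246351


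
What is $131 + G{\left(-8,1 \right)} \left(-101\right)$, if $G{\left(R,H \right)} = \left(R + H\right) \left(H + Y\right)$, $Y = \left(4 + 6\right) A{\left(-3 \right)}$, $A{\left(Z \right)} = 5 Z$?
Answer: $-105212$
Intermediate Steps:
$Y = -150$ ($Y = \left(4 + 6\right) 5 \left(-3\right) = 10 \left(-15\right) = -150$)
$G{\left(R,H \right)} = \left(-150 + H\right) \left(H + R\right)$ ($G{\left(R,H \right)} = \left(R + H\right) \left(H - 150\right) = \left(H + R\right) \left(-150 + H\right) = \left(-150 + H\right) \left(H + R\right)$)
$131 + G{\left(-8,1 \right)} \left(-101\right) = 131 + \left(1^{2} - 150 - -1200 + 1 \left(-8\right)\right) \left(-101\right) = 131 + \left(1 - 150 + 1200 - 8\right) \left(-101\right) = 131 + 1043 \left(-101\right) = 131 - 105343 = -105212$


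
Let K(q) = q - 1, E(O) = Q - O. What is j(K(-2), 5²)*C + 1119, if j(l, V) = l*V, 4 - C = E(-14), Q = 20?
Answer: 3369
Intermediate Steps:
E(O) = 20 - O
K(q) = -1 + q
C = -30 (C = 4 - (20 - 1*(-14)) = 4 - (20 + 14) = 4 - 1*34 = 4 - 34 = -30)
j(l, V) = V*l
j(K(-2), 5²)*C + 1119 = (5²*(-1 - 2))*(-30) + 1119 = (25*(-3))*(-30) + 1119 = -75*(-30) + 1119 = 2250 + 1119 = 3369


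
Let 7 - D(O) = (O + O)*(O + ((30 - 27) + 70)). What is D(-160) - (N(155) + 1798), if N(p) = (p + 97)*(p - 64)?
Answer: -52563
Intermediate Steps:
N(p) = (-64 + p)*(97 + p) (N(p) = (97 + p)*(-64 + p) = (-64 + p)*(97 + p))
D(O) = 7 - 2*O*(73 + O) (D(O) = 7 - (O + O)*(O + ((30 - 27) + 70)) = 7 - 2*O*(O + (3 + 70)) = 7 - 2*O*(O + 73) = 7 - 2*O*(73 + O))
D(-160) - (N(155) + 1798) = (7 - 146*(-160) - 2*(-160)²) - ((-6208 + 155² + 33*155) + 1798) = (7 + 23360 - 2*25600) - ((-6208 + 24025 + 5115) + 1798) = (7 + 23360 - 51200) - (22932 + 1798) = -27833 - 1*24730 = -27833 - 24730 = -52563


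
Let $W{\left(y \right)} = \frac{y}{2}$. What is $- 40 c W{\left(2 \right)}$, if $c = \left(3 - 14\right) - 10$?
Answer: $840$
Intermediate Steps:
$c = -21$ ($c = -11 - 10 = -21$)
$W{\left(y \right)} = \frac{y}{2}$
$- 40 c W{\left(2 \right)} = \left(-40\right) \left(-21\right) \frac{1}{2} \cdot 2 = 840 \cdot 1 = 840$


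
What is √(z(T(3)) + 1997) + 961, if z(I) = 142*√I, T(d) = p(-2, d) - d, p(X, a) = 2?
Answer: 961 + √(1997 + 142*I) ≈ 1005.7 + 1.5878*I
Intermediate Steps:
T(d) = 2 - d
√(z(T(3)) + 1997) + 961 = √(142*√(2 - 1*3) + 1997) + 961 = √(142*√(2 - 3) + 1997) + 961 = √(142*√(-1) + 1997) + 961 = √(142*I + 1997) + 961 = √(1997 + 142*I) + 961 = 961 + √(1997 + 142*I)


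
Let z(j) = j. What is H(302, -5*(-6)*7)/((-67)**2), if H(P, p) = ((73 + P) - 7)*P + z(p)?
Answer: 111346/4489 ≈ 24.804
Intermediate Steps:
H(P, p) = p + P*(66 + P) (H(P, p) = ((73 + P) - 7)*P + p = (66 + P)*P + p = P*(66 + P) + p = p + P*(66 + P))
H(302, -5*(-6)*7)/((-67)**2) = (-5*(-6)*7 + 302**2 + 66*302)/((-67)**2) = (30*7 + 91204 + 19932)/4489 = (210 + 91204 + 19932)*(1/4489) = 111346*(1/4489) = 111346/4489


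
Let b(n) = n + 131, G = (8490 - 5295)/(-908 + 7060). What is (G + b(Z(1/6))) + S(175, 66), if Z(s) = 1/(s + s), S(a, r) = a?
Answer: 1904163/6152 ≈ 309.52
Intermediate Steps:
Z(s) = 1/(2*s)
G = 3195/6152 ≈ 0.51934
b(n) = 131 + n
(G + b(Z(1/6))) + S(175, 66) = (3195/6152 + (131 + 1/(2*(1/6)))) + 175 = (3195/6152 + (131 + (1/2)*6)) + 175 = (3195/6152 + (131 + 3)) + 175 = (3195/6152 + 134) + 175 = 827563/6152 + 175 = 1904163/6152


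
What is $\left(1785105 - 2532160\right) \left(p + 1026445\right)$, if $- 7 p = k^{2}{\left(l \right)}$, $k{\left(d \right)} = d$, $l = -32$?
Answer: $- \frac{5366911102005}{7} \approx -7.667 \cdot 10^{11}$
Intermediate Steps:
$p = - \frac{1024}{7}$ ($p = - \frac{\left(-32\right)^{2}}{7} = \left(- \frac{1}{7}\right) 1024 = - \frac{1024}{7} \approx -146.29$)
$\left(1785105 - 2532160\right) \left(p + 1026445\right) = \left(1785105 - 2532160\right) \left(- \frac{1024}{7} + 1026445\right) = \left(-747055\right) \frac{7184091}{7} = - \frac{5366911102005}{7}$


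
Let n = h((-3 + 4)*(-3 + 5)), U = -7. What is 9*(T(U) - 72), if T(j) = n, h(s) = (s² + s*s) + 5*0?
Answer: -576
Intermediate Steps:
h(s) = 2*s² (h(s) = (s² + s²) + 0 = 2*s² + 0 = 2*s²)
n = 8 (n = 2*((-3 + 4)*(-3 + 5))² = 2*(1*2)² = 2*2² = 2*4 = 8)
T(j) = 8
9*(T(U) - 72) = 9*(8 - 72) = 9*(-64) = -576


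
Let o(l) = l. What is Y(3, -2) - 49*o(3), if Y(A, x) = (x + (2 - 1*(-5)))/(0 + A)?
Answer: -436/3 ≈ -145.33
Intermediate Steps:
Y(A, x) = (7 + x)/A (Y(A, x) = (x + (2 + 5))/A = (x + 7)/A = (7 + x)/A)
Y(3, -2) - 49*o(3) = (7 - 2)/3 - 49*3 = (⅓)*5 - 147 = 5/3 - 147 = -436/3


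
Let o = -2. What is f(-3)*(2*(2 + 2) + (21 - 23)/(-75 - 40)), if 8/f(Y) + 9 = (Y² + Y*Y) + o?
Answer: 7376/805 ≈ 9.1627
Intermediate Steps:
f(Y) = 8/(-11 + 2*Y²) (f(Y) = 8/(-9 + ((Y² + Y*Y) - 2)) = 8/(-9 + ((Y² + Y²) - 2)) = 8/(-9 + (2*Y² - 2)) = 8/(-9 + (-2 + 2*Y²)) = 8/(-11 + 2*Y²))
f(-3)*(2*(2 + 2) + (21 - 23)/(-75 - 40)) = (8/(-11 + 2*(-3)²))*(2*(2 + 2) + (21 - 23)/(-75 - 40)) = (8/(-11 + 2*9))*(2*4 - 2/(-115)) = (8/(-11 + 18))*(8 - 2*(-1/115)) = (8/7)*(8 + 2/115) = (8*(⅐))*(922/115) = (8/7)*(922/115) = 7376/805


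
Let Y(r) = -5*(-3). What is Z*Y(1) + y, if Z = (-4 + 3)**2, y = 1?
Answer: 16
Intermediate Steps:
Z = 1 (Z = (-1)**2 = 1)
Y(r) = 15
Z*Y(1) + y = 1*15 + 1 = 15 + 1 = 16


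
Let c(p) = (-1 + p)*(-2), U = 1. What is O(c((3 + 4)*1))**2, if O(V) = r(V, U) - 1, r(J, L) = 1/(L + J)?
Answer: 144/121 ≈ 1.1901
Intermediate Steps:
r(J, L) = 1/(J + L)
c(p) = 2 - 2*p
O(V) = -1 + 1/(1 + V) (O(V) = 1/(V + 1) - 1 = 1/(1 + V) - 1 = -1 + 1/(1 + V))
O(c((3 + 4)*1))**2 = (-(2 - 2*(3 + 4))/(1 + (2 - 2*(3 + 4))))**2 = (-(2 - 14)/(1 + (2 - 14)))**2 = (-1*(-12)/(1 - 12))**2 = (-1*(-12)/(-11))**2 = (-1*(-12)*(-1/11))**2 = (-12/11)**2 = 144/121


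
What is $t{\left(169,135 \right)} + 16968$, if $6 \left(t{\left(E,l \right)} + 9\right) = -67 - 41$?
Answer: $16941$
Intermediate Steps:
$t{\left(E,l \right)} = -27$ ($t{\left(E,l \right)} = -9 + \frac{-67 - 41}{6} = -9 + \frac{1}{6} \left(-108\right) = -9 - 18 = -27$)
$t{\left(169,135 \right)} + 16968 = -27 + 16968 = 16941$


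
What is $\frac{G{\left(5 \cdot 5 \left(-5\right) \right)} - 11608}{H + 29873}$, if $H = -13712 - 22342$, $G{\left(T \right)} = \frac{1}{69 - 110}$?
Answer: $\frac{475929}{253421} \approx 1.878$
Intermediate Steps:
$G{\left(T \right)} = - \frac{1}{41}$ ($G{\left(T \right)} = \frac{1}{-41} = - \frac{1}{41}$)
$H = -36054$ ($H = -13712 - 22342 = -36054$)
$\frac{G{\left(5 \cdot 5 \left(-5\right) \right)} - 11608}{H + 29873} = \frac{- \frac{1}{41} - 11608}{-36054 + 29873} = - \frac{475929}{41 \left(-6181\right)} = \left(- \frac{475929}{41}\right) \left(- \frac{1}{6181}\right) = \frac{475929}{253421}$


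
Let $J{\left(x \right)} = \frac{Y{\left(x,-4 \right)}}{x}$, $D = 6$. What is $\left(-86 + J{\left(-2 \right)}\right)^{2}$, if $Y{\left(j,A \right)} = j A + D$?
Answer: $8649$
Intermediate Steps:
$Y{\left(j,A \right)} = 6 + A j$ ($Y{\left(j,A \right)} = j A + 6 = A j + 6 = 6 + A j$)
$J{\left(x \right)} = \frac{6 - 4 x}{x}$
$\left(-86 + J{\left(-2 \right)}\right)^{2} = \left(-86 - \left(4 - \frac{6}{-2}\right)\right)^{2} = \left(-86 + \left(-4 + 6 \left(- \frac{1}{2}\right)\right)\right)^{2} = \left(-86 - 7\right)^{2} = \left(-93\right)^{2} = 8649$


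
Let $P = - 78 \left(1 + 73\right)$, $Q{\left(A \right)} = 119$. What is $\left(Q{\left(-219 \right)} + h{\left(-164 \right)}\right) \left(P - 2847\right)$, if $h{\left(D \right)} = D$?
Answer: $387855$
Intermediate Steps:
$P = -5772$ ($P = \left(-78\right) 74 = -5772$)
$\left(Q{\left(-219 \right)} + h{\left(-164 \right)}\right) \left(P - 2847\right) = \left(119 - 164\right) \left(-5772 - 2847\right) = \left(-45\right) \left(-8619\right) = 387855$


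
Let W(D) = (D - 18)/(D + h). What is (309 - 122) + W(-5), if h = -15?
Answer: 3763/20 ≈ 188.15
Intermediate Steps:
W(D) = (-18 + D)/(-15 + D) (W(D) = (D - 18)/(D - 15) = (-18 + D)/(-15 + D))
(309 - 122) + W(-5) = (309 - 122) + (-18 - 5)/(-15 - 5) = 187 - 23/(-20) = 187 - 1/20*(-23) = 187 + 23/20 = 3763/20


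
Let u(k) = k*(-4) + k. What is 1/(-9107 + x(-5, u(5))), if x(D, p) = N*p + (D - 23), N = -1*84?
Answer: -1/7875 ≈ -0.00012698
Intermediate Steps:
N = -84
u(k) = -3*k (u(k) = -4*k + k = -3*k)
x(D, p) = -23 + D - 84*p (x(D, p) = -84*p + (D - 23) = -84*p + (-23 + D) = -23 + D - 84*p)
1/(-9107 + x(-5, u(5))) = 1/(-9107 + (-23 - 5 - (-252)*5)) = 1/(-9107 + (-23 - 5 - 84*(-15))) = 1/(-9107 + (-23 - 5 + 1260)) = 1/(-9107 + 1232) = 1/(-7875) = -1/7875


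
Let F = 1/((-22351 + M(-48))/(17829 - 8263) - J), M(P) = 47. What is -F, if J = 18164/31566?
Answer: 75490089/219451222 ≈ 0.34399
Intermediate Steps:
J = 9082/15783 (J = 18164*(1/31566) = 9082/15783 ≈ 0.57543)
F = -75490089/219451222 (F = 1/((-22351 + 47)/(17829 - 8263) - 1*9082/15783) = 1/(-22304/9566 - 9082/15783) = 1/(-22304*1/9566 - 9082/15783) = 1/(-11152/4783 - 9082/15783) = 1/(-219451222/75490089) = -75490089/219451222 ≈ -0.34399)
-F = -1*(-75490089/219451222) = 75490089/219451222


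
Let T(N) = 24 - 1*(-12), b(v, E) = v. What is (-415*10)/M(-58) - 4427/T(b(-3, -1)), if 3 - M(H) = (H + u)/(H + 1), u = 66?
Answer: -9308233/6444 ≈ -1444.5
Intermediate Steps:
T(N) = 36 (T(N) = 24 + 12 = 36)
M(H) = 3 - (66 + H)/(1 + H) (M(H) = 3 - (H + 66)/(H + 1) = 3 - (66 + H)/(1 + H))
(-415*10)/M(-58) - 4427/T(b(-3, -1)) = (-415*10)/(((-63 + 2*(-58))/(1 - 58))) - 4427/36 = -4150*(-57/(-63 - 116)) - 4427*1/36 = -4150/((-1/57*(-179))) - 4427/36 = -4150/179/57 - 4427/36 = -4150*57/179 - 4427/36 = -236550/179 - 4427/36 = -9308233/6444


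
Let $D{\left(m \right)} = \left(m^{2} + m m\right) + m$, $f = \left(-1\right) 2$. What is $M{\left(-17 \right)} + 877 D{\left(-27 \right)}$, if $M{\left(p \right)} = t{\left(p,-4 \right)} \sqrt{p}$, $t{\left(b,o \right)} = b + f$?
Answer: $1254987 - 19 i \sqrt{17} \approx 1.255 \cdot 10^{6} - 78.339 i$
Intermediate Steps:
$f = -2$
$t{\left(b,o \right)} = -2 + b$ ($t{\left(b,o \right)} = b - 2 = -2 + b$)
$D{\left(m \right)} = m + 2 m^{2}$ ($D{\left(m \right)} = \left(m^{2} + m^{2}\right) + m = 2 m^{2} + m = m + 2 m^{2}$)
$M{\left(p \right)} = \sqrt{p} \left(-2 + p\right)$ ($M{\left(p \right)} = \left(-2 + p\right) \sqrt{p} = \sqrt{p} \left(-2 + p\right)$)
$M{\left(-17 \right)} + 877 D{\left(-27 \right)} = \sqrt{-17} \left(-2 - 17\right) + 877 \left(- 27 \left(1 + 2 \left(-27\right)\right)\right) = i \sqrt{17} \left(-19\right) + 877 \left(- 27 \left(1 - 54\right)\right) = - 19 i \sqrt{17} + 877 \left(\left(-27\right) \left(-53\right)\right) = - 19 i \sqrt{17} + 877 \cdot 1431 = - 19 i \sqrt{17} + 1254987 = 1254987 - 19 i \sqrt{17}$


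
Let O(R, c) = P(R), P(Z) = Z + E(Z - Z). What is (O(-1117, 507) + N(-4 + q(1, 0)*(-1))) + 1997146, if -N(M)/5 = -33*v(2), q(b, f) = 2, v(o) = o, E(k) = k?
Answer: 1996359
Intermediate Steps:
P(Z) = Z (P(Z) = Z + (Z - Z) = Z + 0 = Z)
O(R, c) = R
N(M) = 330 (N(M) = -(-165)*2 = -5*(-66) = 330)
(O(-1117, 507) + N(-4 + q(1, 0)*(-1))) + 1997146 = (-1117 + 330) + 1997146 = -787 + 1997146 = 1996359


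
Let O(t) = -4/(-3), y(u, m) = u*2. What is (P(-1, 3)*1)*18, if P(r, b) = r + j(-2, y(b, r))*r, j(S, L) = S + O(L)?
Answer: -6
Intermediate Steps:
y(u, m) = 2*u
O(t) = 4/3 (O(t) = -4*(-⅓) = 4/3)
j(S, L) = 4/3 + S (j(S, L) = S + 4/3 = 4/3 + S)
P(r, b) = r/3 (P(r, b) = r + (4/3 - 2)*r = r - 2*r/3 = r/3)
(P(-1, 3)*1)*18 = (((⅓)*(-1))*1)*18 = -⅓*1*18 = -⅓*18 = -6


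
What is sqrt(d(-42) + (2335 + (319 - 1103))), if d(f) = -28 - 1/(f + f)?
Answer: 13*sqrt(15897)/42 ≈ 39.026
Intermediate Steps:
d(f) = -28 - 1/(2*f)
sqrt(d(-42) + (2335 + (319 - 1103))) = sqrt((-28 - 1/2/(-42)) + (2335 + (319 - 1103))) = sqrt((-28 - 1/2*(-1/42)) + (2335 - 784)) = sqrt((-28 + 1/84) + 1551) = sqrt(-2351/84 + 1551) = sqrt(127933/84) = 13*sqrt(15897)/42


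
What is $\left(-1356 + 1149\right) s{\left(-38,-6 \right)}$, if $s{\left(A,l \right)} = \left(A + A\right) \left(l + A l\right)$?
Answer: $3492504$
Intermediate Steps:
$s{\left(A,l \right)} = 2 A \left(l + A l\right)$
$\left(-1356 + 1149\right) s{\left(-38,-6 \right)} = \left(-1356 + 1149\right) 2 \left(-38\right) \left(-6\right) \left(1 - 38\right) = - 207 \cdot 2 \left(-38\right) \left(-6\right) \left(-37\right) = \left(-207\right) \left(-16872\right) = 3492504$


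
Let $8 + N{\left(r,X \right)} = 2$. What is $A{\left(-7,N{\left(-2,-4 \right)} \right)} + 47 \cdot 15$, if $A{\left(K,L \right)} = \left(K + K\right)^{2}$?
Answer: $901$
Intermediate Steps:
$N{\left(r,X \right)} = -6$ ($N{\left(r,X \right)} = -8 + 2 = -6$)
$A{\left(K,L \right)} = 4 K^{2}$ ($A{\left(K,L \right)} = \left(2 K\right)^{2} = 4 K^{2}$)
$A{\left(-7,N{\left(-2,-4 \right)} \right)} + 47 \cdot 15 = 4 \left(-7\right)^{2} + 47 \cdot 15 = 4 \cdot 49 + 705 = 196 + 705 = 901$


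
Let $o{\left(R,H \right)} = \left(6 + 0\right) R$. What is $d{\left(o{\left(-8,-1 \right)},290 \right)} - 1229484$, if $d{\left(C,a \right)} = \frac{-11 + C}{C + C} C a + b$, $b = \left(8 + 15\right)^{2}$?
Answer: $-1237510$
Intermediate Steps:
$o{\left(R,H \right)} = 6 R$
$b = 529$ ($b = 23^{2} = 529$)
$d{\left(C,a \right)} = 529 + a \left(- \frac{11}{2} + \frac{C}{2}\right)$ ($d{\left(C,a \right)} = \frac{-11 + C}{C + C} C a + 529 = \frac{-11 + C}{2 C} C a + 529 = \left(- \frac{11}{2} + \frac{C}{2}\right) a + 529 = a \left(- \frac{11}{2} + \frac{C}{2}\right) + 529 = 529 + a \left(- \frac{11}{2} + \frac{C}{2}\right)$)
$d{\left(o{\left(-8,-1 \right)},290 \right)} - 1229484 = \left(529 - 1595 + \frac{1}{2} \cdot 6 \left(-8\right) 290\right) - 1229484 = \left(529 - 1595 + \frac{1}{2} \left(-48\right) 290\right) - 1229484 = \left(529 - 1595 - 6960\right) - 1229484 = -8026 - 1229484 = -1237510$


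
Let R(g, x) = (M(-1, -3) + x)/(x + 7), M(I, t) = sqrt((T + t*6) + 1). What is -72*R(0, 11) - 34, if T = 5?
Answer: -78 - 8*I*sqrt(3) ≈ -78.0 - 13.856*I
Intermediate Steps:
M(I, t) = sqrt(6 + 6*t) (M(I, t) = sqrt((5 + t*6) + 1) = sqrt((5 + 6*t) + 1) = sqrt(6 + 6*t))
R(g, x) = (x + 2*I*sqrt(3))/(7 + x) (R(g, x) = (sqrt(6 + 6*(-3)) + x)/(x + 7) = (sqrt(6 - 18) + x)/(7 + x) = (sqrt(-12) + x)/(7 + x) = (2*I*sqrt(3) + x)/(7 + x) = (x + 2*I*sqrt(3))/(7 + x))
-72*R(0, 11) - 34 = -72*(11 + 2*I*sqrt(3))/(7 + 11) - 34 = -72*(11 + 2*I*sqrt(3))/18 - 34 = -4*(11 + 2*I*sqrt(3)) - 34 = -72*(11/18 + I*sqrt(3)/9) - 34 = (-44 - 8*I*sqrt(3)) - 34 = -78 - 8*I*sqrt(3)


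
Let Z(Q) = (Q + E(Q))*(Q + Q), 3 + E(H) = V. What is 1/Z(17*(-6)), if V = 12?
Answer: 1/18972 ≈ 5.2709e-5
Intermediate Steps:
E(H) = 9 (E(H) = -3 + 12 = 9)
Z(Q) = 2*Q*(9 + Q) (Z(Q) = (Q + 9)*(Q + Q) = (9 + Q)*(2*Q) = 2*Q*(9 + Q))
1/Z(17*(-6)) = 1/(2*(17*(-6))*(9 + 17*(-6))) = 1/(2*(-102)*(9 - 102)) = 1/(2*(-102)*(-93)) = 1/18972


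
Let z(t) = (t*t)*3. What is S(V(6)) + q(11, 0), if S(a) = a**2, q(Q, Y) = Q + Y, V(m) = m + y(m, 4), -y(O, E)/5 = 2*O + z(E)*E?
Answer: 1028207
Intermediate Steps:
z(t) = 3*t**2 (z(t) = t**2*3 = 3*t**2)
y(O, E) = -15*E**3 - 10*O (y(O, E) = -5*(2*O + (3*E**2)*E) = -5*(2*O + 3*E**3) = -15*E**3 - 10*O)
V(m) = -960 - 9*m (V(m) = m + (-15*4**3 - 10*m) = m + (-15*64 - 10*m) = m + (-960 - 10*m) = -960 - 9*m)
S(V(6)) + q(11, 0) = (-960 - 9*6)**2 + (11 + 0) = (-960 - 54)**2 + 11 = (-1014)**2 + 11 = 1028196 + 11 = 1028207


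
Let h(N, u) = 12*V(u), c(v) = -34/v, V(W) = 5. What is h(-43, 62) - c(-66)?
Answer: 1963/33 ≈ 59.485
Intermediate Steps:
h(N, u) = 60 (h(N, u) = 12*5 = 60)
h(-43, 62) - c(-66) = 60 - (-34)/(-66) = 60 - (-34)*(-1)/66 = 60 - 1*17/33 = 60 - 17/33 = 1963/33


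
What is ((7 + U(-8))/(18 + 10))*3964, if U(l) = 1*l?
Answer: -991/7 ≈ -141.57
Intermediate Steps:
U(l) = l
((7 + U(-8))/(18 + 10))*3964 = ((7 - 8)/(18 + 10))*3964 = -1/28*3964 = -991/7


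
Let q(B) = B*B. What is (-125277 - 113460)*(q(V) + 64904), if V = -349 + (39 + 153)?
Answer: -21379614561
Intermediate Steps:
V = -157 (V = -349 + 192 = -157)
q(B) = B²
(-125277 - 113460)*(q(V) + 64904) = (-125277 - 113460)*((-157)² + 64904) = -238737*(24649 + 64904) = -238737*89553 = -21379614561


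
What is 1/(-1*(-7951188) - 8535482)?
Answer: -1/584294 ≈ -1.7115e-6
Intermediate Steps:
1/(-1*(-7951188) - 8535482) = 1/(7951188 - 8535482) = 1/(-584294) = -1/584294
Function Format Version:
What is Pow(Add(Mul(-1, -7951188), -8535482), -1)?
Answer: Rational(-1, 584294) ≈ -1.7115e-6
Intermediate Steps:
Pow(Add(Mul(-1, -7951188), -8535482), -1) = Pow(Add(7951188, -8535482), -1) = Pow(-584294, -1) = Rational(-1, 584294)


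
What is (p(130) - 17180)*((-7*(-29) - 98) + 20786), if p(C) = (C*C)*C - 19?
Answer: 45538222691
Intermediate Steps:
p(C) = -19 + C³ (p(C) = C²*C - 19 = C³ - 19 = -19 + C³)
(p(130) - 17180)*((-7*(-29) - 98) + 20786) = ((-19 + 130³) - 17180)*((-7*(-29) - 98) + 20786) = ((-19 + 2197000) - 17180)*((203 - 98) + 20786) = (2196981 - 17180)*(105 + 20786) = 2179801*20891 = 45538222691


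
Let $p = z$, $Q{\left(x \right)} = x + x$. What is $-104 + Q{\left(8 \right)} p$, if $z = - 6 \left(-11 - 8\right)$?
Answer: $1720$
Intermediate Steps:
$Q{\left(x \right)} = 2 x$
$z = 114$ ($z = \left(-6\right) \left(-19\right) = 114$)
$p = 114$
$-104 + Q{\left(8 \right)} p = -104 + 2 \cdot 8 \cdot 114 = -104 + 16 \cdot 114 = -104 + 1824 = 1720$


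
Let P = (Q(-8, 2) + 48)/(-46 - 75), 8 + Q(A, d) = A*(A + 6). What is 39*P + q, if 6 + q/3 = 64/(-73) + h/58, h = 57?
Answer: -18305721/512314 ≈ -35.731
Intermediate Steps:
q = -74865/4234 (q = -18 + 3*(64/(-73) + 57/58) = -18 + 3*(64*(-1/73) + 57*(1/58)) = -18 + 3*(-64/73 + 57/58) = -18 + 3*(449/4234) = -18 + 1347/4234 = -74865/4234 ≈ -17.682)
Q(A, d) = -8 + A*(6 + A) (Q(A, d) = -8 + A*(A + 6) = -8 + A*(6 + A))
P = -56/121 (P = ((-8 + (-8)**2 + 6*(-8)) + 48)/(-46 - 75) = ((-8 + 64 - 48) + 48)/(-121) = (8 + 48)*(-1/121) = 56*(-1/121) = -56/121 ≈ -0.46281)
39*P + q = 39*(-56/121) - 74865/4234 = -2184/121 - 74865/4234 = -18305721/512314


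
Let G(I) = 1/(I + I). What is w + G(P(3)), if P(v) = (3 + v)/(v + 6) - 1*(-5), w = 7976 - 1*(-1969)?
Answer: 338133/34 ≈ 9945.1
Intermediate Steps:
w = 9945 (w = 7976 + 1969 = 9945)
P(v) = 5 + (3 + v)/(6 + v) (P(v) = (3 + v)/(6 + v) + 5 = 5 + (3 + v)/(6 + v))
G(I) = 1/(2*I)
w + G(P(3)) = 9945 + 1/(2*((3*(11 + 2*3)/(6 + 3)))) = 9945 + 1/(2*((3*(11 + 6)/9))) = 9945 + 1/(2*((3*(⅑)*17))) = 9945 + 1/(2*(17/3)) = 9945 + (½)*(3/17) = 9945 + 3/34 = 338133/34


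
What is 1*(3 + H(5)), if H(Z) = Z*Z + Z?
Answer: 33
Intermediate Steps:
H(Z) = Z + Z² (H(Z) = Z² + Z = Z + Z²)
1*(3 + H(5)) = 1*(3 + 5*(1 + 5)) = 1*(3 + 5*6) = 1*(3 + 30) = 1*33 = 33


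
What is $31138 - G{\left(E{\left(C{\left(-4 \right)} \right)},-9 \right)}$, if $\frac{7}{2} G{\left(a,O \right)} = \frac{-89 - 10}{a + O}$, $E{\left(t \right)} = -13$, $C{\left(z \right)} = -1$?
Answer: $\frac{217957}{7} \approx 31137.0$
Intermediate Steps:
$G{\left(a,O \right)} = - \frac{198}{7 \left(O + a\right)}$ ($G{\left(a,O \right)} = \frac{2 \frac{-89 - 10}{a + O}}{7} = \frac{2 \left(- \frac{99}{O + a}\right)}{7} = - \frac{198}{7 \left(O + a\right)}$)
$31138 - G{\left(E{\left(C{\left(-4 \right)} \right)},-9 \right)} = 31138 - - \frac{198}{7 \left(-9\right) + 7 \left(-13\right)} = 31138 - - \frac{198}{-63 - 91} = 31138 - - \frac{198}{-154} = 31138 - \left(-198\right) \left(- \frac{1}{154}\right) = 31138 - \frac{9}{7} = \frac{217957}{7}$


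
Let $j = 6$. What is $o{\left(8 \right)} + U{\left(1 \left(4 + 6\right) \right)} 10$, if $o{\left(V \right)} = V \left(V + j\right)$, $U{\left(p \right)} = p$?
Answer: $212$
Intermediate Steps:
$o{\left(V \right)} = V \left(6 + V\right)$ ($o{\left(V \right)} = V \left(V + 6\right) = V \left(6 + V\right)$)
$o{\left(8 \right)} + U{\left(1 \left(4 + 6\right) \right)} 10 = 8 \left(6 + 8\right) + 1 \left(4 + 6\right) 10 = 8 \cdot 14 + 1 \cdot 10 \cdot 10 = 112 + 10 \cdot 10 = 112 + 100 = 212$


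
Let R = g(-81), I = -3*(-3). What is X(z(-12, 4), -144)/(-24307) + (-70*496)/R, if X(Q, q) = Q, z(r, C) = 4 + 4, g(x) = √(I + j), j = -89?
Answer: -8/24307 + 1736*I*√5 ≈ -0.00032912 + 3881.8*I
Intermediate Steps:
I = 9
g(x) = 4*I*√5 (g(x) = √(9 - 89) = √(-80) = 4*I*√5)
z(r, C) = 8
R = 4*I*√5 ≈ 8.9443*I
X(z(-12, 4), -144)/(-24307) + (-70*496)/R = 8/(-24307) + (-70*496)/((4*I*√5)) = 8*(-1/24307) - (-1736)*I*√5 = -8/24307 + 1736*I*√5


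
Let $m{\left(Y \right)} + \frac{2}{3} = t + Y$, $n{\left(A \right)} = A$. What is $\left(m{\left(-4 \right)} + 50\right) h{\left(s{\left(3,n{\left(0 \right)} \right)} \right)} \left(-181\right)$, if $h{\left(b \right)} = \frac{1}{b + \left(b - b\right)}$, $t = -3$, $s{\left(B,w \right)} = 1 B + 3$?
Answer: $- \frac{22987}{18} \approx -1277.1$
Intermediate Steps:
$s{\left(B,w \right)} = 3 + B$ ($s{\left(B,w \right)} = B + 3 = 3 + B$)
$m{\left(Y \right)} = - \frac{11}{3} + Y$ ($m{\left(Y \right)} = - \frac{2}{3} + \left(-3 + Y\right) = - \frac{11}{3} + Y$)
$h{\left(b \right)} = \frac{1}{b}$ ($h{\left(b \right)} = \frac{1}{b + 0} = \frac{1}{b}$)
$\left(m{\left(-4 \right)} + 50\right) h{\left(s{\left(3,n{\left(0 \right)} \right)} \right)} \left(-181\right) = \frac{\left(- \frac{11}{3} - 4\right) + 50}{3 + 3} \left(-181\right) = \frac{- \frac{23}{3} + 50}{6} \left(-181\right) = \frac{127}{3} \cdot \frac{1}{6} \left(-181\right) = \frac{127}{18} \left(-181\right) = - \frac{22987}{18}$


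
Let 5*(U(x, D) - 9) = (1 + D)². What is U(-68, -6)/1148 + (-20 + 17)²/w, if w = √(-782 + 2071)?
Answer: 1/82 + 9*√1289/1289 ≈ 0.26287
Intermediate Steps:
w = √1289 ≈ 35.903
U(x, D) = 9 + (1 + D)²/5
U(-68, -6)/1148 + (-20 + 17)²/w = (9 + (1 - 6)²/5)/1148 + (-20 + 17)²/(√1289) = (9 + (⅕)*(-5)²)*(1/1148) + (-3)²*(√1289/1289) = (9 + (⅕)*25)*(1/1148) + 9*(√1289/1289) = (9 + 5)*(1/1148) + 9*√1289/1289 = 14*(1/1148) + 9*√1289/1289 = 1/82 + 9*√1289/1289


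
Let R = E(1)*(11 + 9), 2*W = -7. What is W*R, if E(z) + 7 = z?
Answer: 420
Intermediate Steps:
W = -7/2 (W = (1/2)*(-7) = -7/2 ≈ -3.5000)
E(z) = -7 + z
R = -120 (R = (-7 + 1)*(11 + 9) = -6*20 = -120)
W*R = -7/2*(-120) = 420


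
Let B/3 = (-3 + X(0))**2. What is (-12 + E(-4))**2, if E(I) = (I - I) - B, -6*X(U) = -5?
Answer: 97969/144 ≈ 680.34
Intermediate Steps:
X(U) = 5/6 (X(U) = -1/6*(-5) = 5/6)
B = 169/12 (B = 3*(-3 + 5/6)**2 = 3*(-13/6)**2 = 3*(169/36) = 169/12 ≈ 14.083)
E(I) = -169/12 (E(I) = (I - I) - 1*169/12 = 0 - 169/12 = -169/12)
(-12 + E(-4))**2 = (-12 - 169/12)**2 = (-313/12)**2 = 97969/144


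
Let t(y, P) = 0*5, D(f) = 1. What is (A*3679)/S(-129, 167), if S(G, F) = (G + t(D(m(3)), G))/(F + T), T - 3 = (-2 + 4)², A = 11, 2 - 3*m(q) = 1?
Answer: -2347202/43 ≈ -54586.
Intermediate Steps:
m(q) = ⅓ (m(q) = ⅔ - ⅓*1 = ⅔ - ⅓ = ⅓)
t(y, P) = 0
T = 7 (T = 3 + (-2 + 4)² = 3 + 2² = 3 + 4 = 7)
S(G, F) = G/(7 + F) (S(G, F) = (G + 0)/(F + 7) = G/(7 + F))
(A*3679)/S(-129, 167) = (11*3679)/((-129/(7 + 167))) = 40469/((-129/174)) = 40469/((-129*1/174)) = 40469/(-43/58) = 40469*(-58/43) = -2347202/43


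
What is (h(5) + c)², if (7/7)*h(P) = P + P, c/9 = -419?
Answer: 14145121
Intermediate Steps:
c = -3771 (c = 9*(-419) = -3771)
h(P) = 2*P (h(P) = P + P = 2*P)
(h(5) + c)² = (2*5 - 3771)² = (10 - 3771)² = (-3761)² = 14145121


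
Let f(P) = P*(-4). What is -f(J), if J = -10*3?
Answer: -120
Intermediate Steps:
J = -30
f(P) = -4*P
-f(J) = -(-4)*(-30) = -1*120 = -120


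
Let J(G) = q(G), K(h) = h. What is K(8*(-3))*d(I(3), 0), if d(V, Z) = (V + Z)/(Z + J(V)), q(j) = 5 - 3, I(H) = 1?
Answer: -12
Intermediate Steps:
q(j) = 2
J(G) = 2
d(V, Z) = (V + Z)/(2 + Z) (d(V, Z) = (V + Z)/(Z + 2) = (V + Z)/(2 + Z))
K(8*(-3))*d(I(3), 0) = (8*(-3))*((1 + 0)/(2 + 0)) = -24/2 = -12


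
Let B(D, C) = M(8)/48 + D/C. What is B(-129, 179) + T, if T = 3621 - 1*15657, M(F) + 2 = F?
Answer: -17236405/1432 ≈ -12037.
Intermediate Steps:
M(F) = -2 + F
B(D, C) = ⅛ + D/C (B(D, C) = (-2 + 8)/48 + D/C = 6*(1/48) + D/C = ⅛ + D/C)
T = -12036 (T = 3621 - 15657 = -12036)
B(-129, 179) + T = (-129 + (⅛)*179)/179 - 12036 = (-129 + 179/8)/179 - 12036 = (1/179)*(-853/8) - 12036 = -853/1432 - 12036 = -17236405/1432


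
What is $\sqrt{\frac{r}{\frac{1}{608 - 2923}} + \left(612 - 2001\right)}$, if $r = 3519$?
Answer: $i \sqrt{8147874} \approx 2854.4 i$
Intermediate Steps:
$\sqrt{\frac{r}{\frac{1}{608 - 2923}} + \left(612 - 2001\right)} = \sqrt{\frac{3519}{\frac{1}{608 - 2923}} + \left(612 - 2001\right)} = \sqrt{\frac{3519}{\frac{1}{-2315}} - 1389} = \sqrt{\frac{3519}{- \frac{1}{2315}} - 1389} = \sqrt{3519 \left(-2315\right) - 1389} = \sqrt{-8146485 - 1389} = \sqrt{-8147874} = i \sqrt{8147874}$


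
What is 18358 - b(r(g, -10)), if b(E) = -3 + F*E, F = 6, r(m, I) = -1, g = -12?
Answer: 18367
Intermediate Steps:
b(E) = -3 + 6*E
18358 - b(r(g, -10)) = 18358 - (-3 + 6*(-1)) = 18358 - (-3 - 6) = 18358 - 1*(-9) = 18358 + 9 = 18367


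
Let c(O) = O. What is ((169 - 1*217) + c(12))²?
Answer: 1296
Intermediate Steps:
((169 - 1*217) + c(12))² = ((169 - 1*217) + 12)² = ((169 - 217) + 12)² = (-48 + 12)² = (-36)² = 1296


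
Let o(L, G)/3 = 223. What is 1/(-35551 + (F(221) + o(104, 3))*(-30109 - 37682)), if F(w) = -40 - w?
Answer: -1/27694279 ≈ -3.6109e-8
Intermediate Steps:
o(L, G) = 669 (o(L, G) = 3*223 = 669)
1/(-35551 + (F(221) + o(104, 3))*(-30109 - 37682)) = 1/(-35551 + ((-40 - 1*221) + 669)*(-30109 - 37682)) = 1/(-35551 + ((-40 - 221) + 669)*(-67791)) = 1/(-35551 + (-261 + 669)*(-67791)) = 1/(-35551 + 408*(-67791)) = 1/(-35551 - 27658728) = 1/(-27694279) = -1/27694279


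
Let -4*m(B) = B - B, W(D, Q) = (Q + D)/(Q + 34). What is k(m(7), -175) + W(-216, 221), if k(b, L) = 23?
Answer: 1174/51 ≈ 23.020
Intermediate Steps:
W(D, Q) = (D + Q)/(34 + Q)
m(B) = 0 (m(B) = -(B - B)/4 = -1/4*0 = 0)
k(m(7), -175) + W(-216, 221) = 23 + (-216 + 221)/(34 + 221) = 23 + 5/255 = 23 + (1/255)*5 = 23 + 1/51 = 1174/51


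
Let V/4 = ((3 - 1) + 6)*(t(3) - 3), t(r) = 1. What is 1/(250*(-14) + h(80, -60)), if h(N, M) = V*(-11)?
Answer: -1/2796 ≈ -0.00035765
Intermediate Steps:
V = -64 (V = 4*(((3 - 1) + 6)*(1 - 3)) = 4*((2 + 6)*(-2)) = 4*(8*(-2)) = 4*(-16) = -64)
h(N, M) = 704 (h(N, M) = -64*(-11) = 704)
1/(250*(-14) + h(80, -60)) = 1/(250*(-14) + 704) = 1/(-3500 + 704) = 1/(-2796) = -1/2796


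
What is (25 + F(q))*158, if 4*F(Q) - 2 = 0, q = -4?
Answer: 4029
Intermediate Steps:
F(Q) = ½ (F(Q) = ½ + (¼)*0 = ½ + 0 = ½)
(25 + F(q))*158 = (25 + ½)*158 = (51/2)*158 = 4029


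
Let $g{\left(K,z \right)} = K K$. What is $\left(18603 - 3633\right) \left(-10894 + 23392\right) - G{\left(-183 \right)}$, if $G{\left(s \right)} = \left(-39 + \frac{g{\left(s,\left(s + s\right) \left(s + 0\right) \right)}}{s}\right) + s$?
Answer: $187095465$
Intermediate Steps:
$g{\left(K,z \right)} = K^{2}$
$G{\left(s \right)} = -39 + 2 s$ ($G{\left(s \right)} = \left(-39 + \frac{s^{2}}{s}\right) + s = \left(-39 + s\right) + s = -39 + 2 s$)
$\left(18603 - 3633\right) \left(-10894 + 23392\right) - G{\left(-183 \right)} = \left(18603 - 3633\right) \left(-10894 + 23392\right) - \left(-39 + 2 \left(-183\right)\right) = 14970 \cdot 12498 - \left(-39 - 366\right) = 187095060 - -405 = 187095060 + 405 = 187095465$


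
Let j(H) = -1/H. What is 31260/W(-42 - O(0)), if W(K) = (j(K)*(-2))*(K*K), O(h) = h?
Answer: -2605/7 ≈ -372.14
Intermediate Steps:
W(K) = 2*K (W(K) = (-1/K*(-2))*(K*K) = (2/K)*K² = 2*K)
31260/W(-42 - O(0)) = 31260/((2*(-42 - 1*0))) = 31260/((2*(-42 + 0))) = 31260/((2*(-42))) = 31260/(-84) = 31260*(-1/84) = -2605/7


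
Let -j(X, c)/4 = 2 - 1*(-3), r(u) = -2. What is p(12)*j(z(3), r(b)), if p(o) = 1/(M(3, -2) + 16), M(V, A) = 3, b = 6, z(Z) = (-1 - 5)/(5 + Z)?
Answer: -20/19 ≈ -1.0526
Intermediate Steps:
z(Z) = -6/(5 + Z)
j(X, c) = -20 (j(X, c) = -4*(2 - 1*(-3)) = -4*(2 + 3) = -4*5 = -20)
p(o) = 1/19 (p(o) = 1/(3 + 16) = 1/19)
p(12)*j(z(3), r(b)) = (1/19)*(-20) = -20/19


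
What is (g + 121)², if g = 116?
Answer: 56169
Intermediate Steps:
(g + 121)² = (116 + 121)² = 237² = 56169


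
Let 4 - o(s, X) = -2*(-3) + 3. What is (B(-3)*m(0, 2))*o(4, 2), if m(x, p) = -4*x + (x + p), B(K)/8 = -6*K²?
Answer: 4320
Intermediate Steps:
o(s, X) = -5 (o(s, X) = 4 - (-2*(-3) + 3) = 4 - (6 + 3) = 4 - 1*9 = 4 - 9 = -5)
B(K) = -48*K² (B(K) = 8*(-6*K²) = -48*K²)
m(x, p) = p - 3*x (m(x, p) = -4*x + (p + x) = p - 3*x)
(B(-3)*m(0, 2))*o(4, 2) = ((-48*(-3)²)*(2 - 3*0))*(-5) = ((-48*9)*(2 + 0))*(-5) = -432*2*(-5) = -864*(-5) = 4320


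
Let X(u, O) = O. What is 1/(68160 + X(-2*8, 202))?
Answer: 1/68362 ≈ 1.4628e-5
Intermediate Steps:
1/(68160 + X(-2*8, 202)) = 1/(68160 + 202) = 1/68362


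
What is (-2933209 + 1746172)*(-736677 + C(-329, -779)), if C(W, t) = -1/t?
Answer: 681206563675134/779 ≈ 8.7446e+11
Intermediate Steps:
(-2933209 + 1746172)*(-736677 + C(-329, -779)) = (-2933209 + 1746172)*(-736677 - 1/(-779)) = -1187037*(-736677 - 1*(-1/779)) = -1187037*(-736677 + 1/779) = -1187037*(-573871382/779) = 681206563675134/779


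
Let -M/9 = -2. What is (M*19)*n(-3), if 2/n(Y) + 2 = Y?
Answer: -684/5 ≈ -136.80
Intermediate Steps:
M = 18 (M = -9*(-2) = 18)
n(Y) = 2/(-2 + Y)
(M*19)*n(-3) = (18*19)*(2/(-2 - 3)) = 342*(2/(-5)) = 342*(2*(-1/5)) = 342*(-2/5) = -684/5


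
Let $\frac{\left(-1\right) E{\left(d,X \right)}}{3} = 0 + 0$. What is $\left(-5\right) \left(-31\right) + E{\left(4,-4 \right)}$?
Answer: $155$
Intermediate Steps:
$E{\left(d,X \right)} = 0$ ($E{\left(d,X \right)} = - 3 \left(0 + 0\right) = \left(-3\right) 0 = 0$)
$\left(-5\right) \left(-31\right) + E{\left(4,-4 \right)} = \left(-5\right) \left(-31\right) + 0 = 155 + 0 = 155$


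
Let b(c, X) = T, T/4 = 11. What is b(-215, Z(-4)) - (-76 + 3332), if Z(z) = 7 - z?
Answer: -3212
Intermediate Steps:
T = 44 (T = 4*11 = 44)
b(c, X) = 44
b(-215, Z(-4)) - (-76 + 3332) = 44 - (-76 + 3332) = 44 - 1*3256 = 44 - 3256 = -3212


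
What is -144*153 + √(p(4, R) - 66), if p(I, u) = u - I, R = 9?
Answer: -22032 + I*√61 ≈ -22032.0 + 7.8102*I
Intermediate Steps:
-144*153 + √(p(4, R) - 66) = -144*153 + √((9 - 1*4) - 66) = -22032 + √((9 - 4) - 66) = -22032 + √(5 - 66) = -22032 + √(-61) = -22032 + I*√61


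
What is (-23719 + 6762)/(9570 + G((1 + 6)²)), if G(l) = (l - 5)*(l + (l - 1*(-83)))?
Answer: -16957/17534 ≈ -0.96709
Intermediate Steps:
G(l) = (-5 + l)*(83 + 2*l) (G(l) = (-5 + l)*(l + (l + 83)) = (-5 + l)*(l + (83 + l)) = (-5 + l)*(83 + 2*l))
(-23719 + 6762)/(9570 + G((1 + 6)²)) = (-23719 + 6762)/(9570 + (-415 + 2*((1 + 6)²)² + 73*(1 + 6)²)) = -16957/(9570 + (-415 + 2*(7²)² + 73*7²)) = -16957/(9570 + (-415 + 2*49² + 73*49)) = -16957/(9570 + (-415 + 2*2401 + 3577)) = -16957/(9570 + (-415 + 4802 + 3577)) = -16957/(9570 + 7964) = -16957/17534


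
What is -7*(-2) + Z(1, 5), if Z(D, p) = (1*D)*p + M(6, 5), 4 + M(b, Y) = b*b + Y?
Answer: 56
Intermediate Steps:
M(b, Y) = -4 + Y + b² (M(b, Y) = -4 + (b*b + Y) = -4 + (b² + Y) = -4 + (Y + b²) = -4 + Y + b²)
Z(D, p) = 37 + D*p (Z(D, p) = (1*D)*p + (-4 + 5 + 6²) = D*p + (-4 + 5 + 36) = D*p + 37 = 37 + D*p)
-7*(-2) + Z(1, 5) = -7*(-2) + (37 + 1*5) = 14 + (37 + 5) = 14 + 42 = 56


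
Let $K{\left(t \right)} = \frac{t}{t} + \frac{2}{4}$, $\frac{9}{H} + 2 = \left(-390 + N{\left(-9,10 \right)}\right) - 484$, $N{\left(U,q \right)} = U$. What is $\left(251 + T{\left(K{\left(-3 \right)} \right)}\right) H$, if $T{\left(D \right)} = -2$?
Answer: $- \frac{747}{295} \approx -2.5322$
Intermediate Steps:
$H = - \frac{3}{295}$ ($H = \frac{9}{-2 - 883} = \frac{9}{-885} = 9 \left(- \frac{1}{885}\right) = - \frac{3}{295} \approx -0.010169$)
$K{\left(t \right)} = \frac{3}{2}$ ($K{\left(t \right)} = 1 + 2 \cdot \frac{1}{4} = 1 + \frac{1}{2} = \frac{3}{2}$)
$\left(251 + T{\left(K{\left(-3 \right)} \right)}\right) H = \left(251 - 2\right) \left(- \frac{3}{295}\right) = 249 \left(- \frac{3}{295}\right) = - \frac{747}{295}$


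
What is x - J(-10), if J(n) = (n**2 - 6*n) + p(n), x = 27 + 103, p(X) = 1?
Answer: -31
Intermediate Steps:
x = 130
J(n) = 1 + n**2 - 6*n (J(n) = (n**2 - 6*n) + 1 = 1 + n**2 - 6*n)
x - J(-10) = 130 - (1 + (-10)**2 - 6*(-10)) = 130 - (1 + 100 + 60) = 130 - 1*161 = 130 - 161 = -31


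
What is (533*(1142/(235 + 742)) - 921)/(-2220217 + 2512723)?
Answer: -291131/285778362 ≈ -0.0010187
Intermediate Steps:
(533*(1142/(235 + 742)) - 921)/(-2220217 + 2512723) = (533*(1142/977) - 921)/292506 = (533*(1142*(1/977)) - 921)*(1/292506) = (533*(1142/977) - 921)*(1/292506) = (608686/977 - 921)*(1/292506) = -291131/977*1/292506 = -291131/285778362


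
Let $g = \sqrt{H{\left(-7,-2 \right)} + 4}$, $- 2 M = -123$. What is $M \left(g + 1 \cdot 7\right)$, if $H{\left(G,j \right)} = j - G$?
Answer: $615$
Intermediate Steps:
$M = \frac{123}{2}$ ($M = \left(- \frac{1}{2}\right) \left(-123\right) = \frac{123}{2} \approx 61.5$)
$g = 3$ ($g = \sqrt{\left(-2 - -7\right) + 4} = \sqrt{\left(-2 + 7\right) + 4} = \sqrt{5 + 4} = \sqrt{9} = 3$)
$M \left(g + 1 \cdot 7\right) = \frac{123 \left(3 + 1 \cdot 7\right)}{2} = \frac{123 \left(3 + 7\right)}{2} = \frac{123}{2} \cdot 10 = 615$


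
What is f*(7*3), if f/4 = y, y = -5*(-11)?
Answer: 4620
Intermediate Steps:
y = 55
f = 220 (f = 4*55 = 220)
f*(7*3) = 220*(7*3) = 220*21 = 4620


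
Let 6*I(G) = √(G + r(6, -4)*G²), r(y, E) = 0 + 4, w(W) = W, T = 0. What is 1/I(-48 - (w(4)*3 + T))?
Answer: √3585/1195 ≈ 0.050104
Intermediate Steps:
r(y, E) = 4
I(G) = √(G + 4*G²)/6
1/I(-48 - (w(4)*3 + T)) = 1/(√((-48 - (4*3 + 0))*(1 + 4*(-48 - (4*3 + 0))))/6) = 1/(√((-48 - (12 + 0))*(1 + 4*(-48 - (12 + 0))))/6) = 1/(√((-48 - 1*12)*(1 + 4*(-48 - 1*12)))/6) = 1/(√((-48 - 12)*(1 + 4*(-48 - 12)))/6) = 1/(√(-60*(1 + 4*(-60)))/6) = 1/(√(-60*(1 - 240))/6) = 1/(√(-60*(-239))/6) = 1/(√14340/6) = 1/((2*√3585)/6) = 1/(√3585/3) = √3585/1195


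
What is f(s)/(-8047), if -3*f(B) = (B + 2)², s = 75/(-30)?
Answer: 1/96564 ≈ 1.0356e-5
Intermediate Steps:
s = -5/2 (s = 75*(-1/30) = -5/2 ≈ -2.5000)
f(B) = -(2 + B)²/3 (f(B) = -(B + 2)²/3 = -(2 + B)²/3)
f(s)/(-8047) = -(2 - 5/2)²/3/(-8047) = -(-½)²/3*(-1/8047) = -⅓*¼*(-1/8047) = -1/12*(-1/8047) = 1/96564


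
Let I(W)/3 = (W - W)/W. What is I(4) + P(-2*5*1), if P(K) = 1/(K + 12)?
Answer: ½ ≈ 0.50000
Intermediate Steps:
I(W) = 0 (I(W) = 3*((W - W)/W) = 3*(0/W) = 3*0 = 0)
P(K) = 1/(12 + K)
I(4) + P(-2*5*1) = 0 + 1/(12 - 2*5*1) = 0 + 1/(12 - 10*1) = 0 + 1/(12 - 10) = 0 + 1/2 = 0 + ½ = ½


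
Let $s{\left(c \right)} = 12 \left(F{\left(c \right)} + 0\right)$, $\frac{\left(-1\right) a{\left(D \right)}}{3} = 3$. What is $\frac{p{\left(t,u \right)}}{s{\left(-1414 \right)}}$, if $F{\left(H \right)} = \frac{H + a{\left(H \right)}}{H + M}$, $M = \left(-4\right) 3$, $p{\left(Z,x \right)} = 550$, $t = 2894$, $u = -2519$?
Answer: $\frac{196075}{4269} \approx 45.93$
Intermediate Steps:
$a{\left(D \right)} = -9$ ($a{\left(D \right)} = \left(-3\right) 3 = -9$)
$M = -12$
$F{\left(H \right)} = \frac{-9 + H}{-12 + H}$ ($F{\left(H \right)} = \frac{H - 9}{H - 12} = \frac{-9 + H}{-12 + H}$)
$s{\left(c \right)} = \frac{12 \left(-9 + c\right)}{-12 + c}$ ($s{\left(c \right)} = 12 \left(\frac{-9 + c}{-12 + c} + 0\right) = 12 \frac{-9 + c}{-12 + c} = \frac{12 \left(-9 + c\right)}{-12 + c}$)
$\frac{p{\left(t,u \right)}}{s{\left(-1414 \right)}} = \frac{550}{12 \frac{1}{-12 - 1414} \left(-9 - 1414\right)} = \frac{550}{12 \frac{1}{-1426} \left(-1423\right)} = \frac{550}{12 \left(- \frac{1}{1426}\right) \left(-1423\right)} = \frac{550}{\frac{8538}{713}} = 550 \cdot \frac{713}{8538} = \frac{196075}{4269}$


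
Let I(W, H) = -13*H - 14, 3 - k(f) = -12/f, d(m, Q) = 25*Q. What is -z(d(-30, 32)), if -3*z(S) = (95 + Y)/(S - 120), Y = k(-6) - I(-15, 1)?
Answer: 41/680 ≈ 0.060294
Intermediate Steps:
k(f) = 3 + 12/f (k(f) = 3 - (-12)/f = 3 + 12/f)
I(W, H) = -14 - 13*H
Y = 28 (Y = (3 + 12/(-6)) - (-14 - 13*1) = (3 + 12*(-⅙)) - (-14 - 13) = (3 - 2) - 1*(-27) = 1 + 27 = 28)
z(S) = -41/(-120 + S) (z(S) = -(95 + 28)/(3*(S - 120)) = -41/(-120 + S))
-z(d(-30, 32)) = -(-41)/(-120 + 25*32) = -(-41)/(-120 + 800) = -(-41)/680 = -1*(-41/680) = 41/680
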